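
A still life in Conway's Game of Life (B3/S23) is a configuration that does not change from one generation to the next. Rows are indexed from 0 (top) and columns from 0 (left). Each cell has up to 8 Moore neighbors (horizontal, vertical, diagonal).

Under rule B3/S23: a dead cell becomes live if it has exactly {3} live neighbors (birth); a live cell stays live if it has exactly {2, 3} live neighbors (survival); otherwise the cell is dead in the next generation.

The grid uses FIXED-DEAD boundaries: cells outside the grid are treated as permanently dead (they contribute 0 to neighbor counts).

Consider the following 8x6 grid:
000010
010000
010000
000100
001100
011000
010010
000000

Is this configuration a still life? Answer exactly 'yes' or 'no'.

Answer: no

Derivation:
Compute generation 1 and compare to generation 0 (given above):
Generation 1:
000000
000000
001000
000100
010100
010000
011000
000000
Cell (0,4) differs: gen0=1 vs gen1=0 -> NOT a still life.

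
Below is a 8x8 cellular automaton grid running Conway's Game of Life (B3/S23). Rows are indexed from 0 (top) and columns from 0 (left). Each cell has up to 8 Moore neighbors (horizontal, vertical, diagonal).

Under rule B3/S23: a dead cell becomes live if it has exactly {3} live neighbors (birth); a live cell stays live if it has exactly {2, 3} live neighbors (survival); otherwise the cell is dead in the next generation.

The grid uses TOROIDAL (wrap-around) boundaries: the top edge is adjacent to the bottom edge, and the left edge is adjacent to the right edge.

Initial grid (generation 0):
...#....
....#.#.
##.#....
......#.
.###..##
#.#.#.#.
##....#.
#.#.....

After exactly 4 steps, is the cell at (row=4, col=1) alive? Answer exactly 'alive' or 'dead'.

Simulating step by step:
Generation 0 (given above): 21 live cells
Generation 1: 21 live cells
...#....
..###...
.....#.#
...#..#.
####..#.
......#.
#.##.#..
#.#....#
Generation 2: 31 live cells
.#..#...
..###...
..#..##.
##.####.
.###.##.
#...###.
#.##..#.
#.#.#..#
Generation 3: 19 live cells
##..##..
.##.#...
......##
#.......
........
#.......
#.#...#.
#.#.##.#
Generation 4: 20 live cells
......##
.####.##
##.....#
.......#
........
.#.....#
#..#.##.
..#.#...

Cell (4,1) at generation 4: 0 -> dead

Answer: dead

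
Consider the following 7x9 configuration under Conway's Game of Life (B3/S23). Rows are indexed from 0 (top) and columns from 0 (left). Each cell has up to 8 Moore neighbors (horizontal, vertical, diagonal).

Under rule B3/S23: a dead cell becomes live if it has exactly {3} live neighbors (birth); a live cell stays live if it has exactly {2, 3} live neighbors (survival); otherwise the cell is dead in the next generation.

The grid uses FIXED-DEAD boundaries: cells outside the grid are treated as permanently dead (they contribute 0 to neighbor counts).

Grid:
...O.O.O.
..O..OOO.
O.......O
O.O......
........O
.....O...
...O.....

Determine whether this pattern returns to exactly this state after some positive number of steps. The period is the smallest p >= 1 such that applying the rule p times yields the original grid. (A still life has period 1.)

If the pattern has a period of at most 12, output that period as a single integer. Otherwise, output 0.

Simulating and comparing each generation to the original:
Gen 0 (original, given above): 14 live cells
Gen 1: 10 live cells, differs from original
Gen 2: 10 live cells, differs from original
Gen 3: 11 live cells, differs from original
Gen 4: 7 live cells, differs from original
Gen 5: 5 live cells, differs from original
Gen 6: 5 live cells, differs from original
Gen 7: 3 live cells, differs from original
Gen 8: 2 live cells, differs from original
Gen 9: 0 live cells, differs from original
Gen 10: 0 live cells, differs from original
Gen 11: 0 live cells, differs from original
Gen 12: 0 live cells, differs from original
No period found within 12 steps.

Answer: 0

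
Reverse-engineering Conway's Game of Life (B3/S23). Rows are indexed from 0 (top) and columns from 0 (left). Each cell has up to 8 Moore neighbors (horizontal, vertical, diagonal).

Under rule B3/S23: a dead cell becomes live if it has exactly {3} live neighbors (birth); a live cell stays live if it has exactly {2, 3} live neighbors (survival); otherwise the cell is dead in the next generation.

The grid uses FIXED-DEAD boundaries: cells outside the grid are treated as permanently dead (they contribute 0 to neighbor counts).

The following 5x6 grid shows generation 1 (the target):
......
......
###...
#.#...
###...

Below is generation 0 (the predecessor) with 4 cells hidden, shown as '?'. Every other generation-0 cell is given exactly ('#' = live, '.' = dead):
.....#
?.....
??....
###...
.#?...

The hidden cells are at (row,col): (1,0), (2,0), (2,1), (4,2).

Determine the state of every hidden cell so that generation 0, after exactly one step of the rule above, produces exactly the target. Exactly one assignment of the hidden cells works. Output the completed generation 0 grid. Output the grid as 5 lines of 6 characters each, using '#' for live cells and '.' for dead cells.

Hidden generation-0 cells (in order): (1,0), (2,0), (2,1), (4,2).
A hidden cell only influences target cells in its own 3x3 neighborhood. Try each of the 2^4 = 16 assignments, step the completed generation 0 forward once under B3/S23, and compare with the target:
  (1,0)=. (2,0)=. (2,1)=. (4,2)=. -> step gives (2,0)='.' but target has '#' -> reject
  (1,0)=. (2,0)=. (2,1)=. (4,2)=# -> step gives (2,0)='.' but target has '#' -> reject
  (1,0)=. (2,0)=. (2,1)=# (4,2)=. -> step reproduces the target at every cell -> ACCEPT
  (1,0)=. (2,0)=. (2,1)=# (4,2)=# -> step gives (3,2)='.' but target has '#' -> reject
  (1,0)=. (2,0)=# (2,1)=. (4,2)=. -> step gives (2,1)='.' but target has '#' -> reject
  (1,0)=. (2,0)=# (2,1)=. (4,2)=# -> step gives (2,1)='.' but target has '#' -> reject
  (1,0)=. (2,0)=# (2,1)=# (4,2)=. -> step gives (2,1)='.' but target has '#' -> reject
  (1,0)=. (2,0)=# (2,1)=# (4,2)=# -> step gives (2,1)='.' but target has '#' -> reject
  (1,0)=# (2,0)=. (2,1)=. (4,2)=. -> step gives (2,1)='.' but target has '#' -> reject
  (1,0)=# (2,0)=. (2,1)=. (4,2)=# -> step gives (2,1)='.' but target has '#' -> reject
  (1,0)=# (2,0)=. (2,1)=# (4,2)=. -> step gives (2,0)='.' but target has '#' -> reject
  (1,0)=# (2,0)=. (2,1)=# (4,2)=# -> step gives (2,0)='.' but target has '#' -> reject
  (1,0)=# (2,0)=# (2,1)=. (4,2)=. -> step gives (2,1)='.' but target has '#' -> reject
  (1,0)=# (2,0)=# (2,1)=. (4,2)=# -> step gives (2,1)='.' but target has '#' -> reject
  (1,0)=# (2,0)=# (2,1)=# (4,2)=. -> step gives (1,0)='#' but target has '.' -> reject
  (1,0)=# (2,0)=# (2,1)=# (4,2)=# -> step gives (1,0)='#' but target has '.' -> reject
Unique solution: (1,0)=dead, (2,0)=dead, (2,1)=live, (4,2)=dead.
Check: live-neighbor counts of every cell in the completed generation 0:
000010
111011
333100
343100
333100
Applying B3/S23 to generation 0 with these counts gives:
......
......
###...
#.#...
###...
which matches the target exactly.

Answer: .....#
......
.#....
###...
.#....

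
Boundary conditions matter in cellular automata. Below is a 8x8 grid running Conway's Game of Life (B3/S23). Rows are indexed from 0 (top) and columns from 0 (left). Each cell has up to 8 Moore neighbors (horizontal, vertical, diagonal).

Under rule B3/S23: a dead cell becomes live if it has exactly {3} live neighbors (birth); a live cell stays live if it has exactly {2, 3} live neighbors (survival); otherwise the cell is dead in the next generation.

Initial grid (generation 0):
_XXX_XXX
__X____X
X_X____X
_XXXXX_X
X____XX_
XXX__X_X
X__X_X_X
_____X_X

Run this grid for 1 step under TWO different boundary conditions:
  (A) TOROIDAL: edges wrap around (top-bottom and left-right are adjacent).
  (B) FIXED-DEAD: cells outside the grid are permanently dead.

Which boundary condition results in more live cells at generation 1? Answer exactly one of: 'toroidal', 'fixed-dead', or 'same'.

Under TOROIDAL boundary, generation 1:
_XXXXX_X
________
____X__X
__XXXX__
________
__X__X__
__X__X__
_X_X_X__
Population = 19

Under FIXED-DEAD boundary, generation 1:
_XXX__XX
_______X
____X__X
X_XXXX_X
X______X
X_X__X_X
X_X__X_X
____X___
Population = 25

Comparison: toroidal=19, fixed-dead=25 -> fixed-dead

Answer: fixed-dead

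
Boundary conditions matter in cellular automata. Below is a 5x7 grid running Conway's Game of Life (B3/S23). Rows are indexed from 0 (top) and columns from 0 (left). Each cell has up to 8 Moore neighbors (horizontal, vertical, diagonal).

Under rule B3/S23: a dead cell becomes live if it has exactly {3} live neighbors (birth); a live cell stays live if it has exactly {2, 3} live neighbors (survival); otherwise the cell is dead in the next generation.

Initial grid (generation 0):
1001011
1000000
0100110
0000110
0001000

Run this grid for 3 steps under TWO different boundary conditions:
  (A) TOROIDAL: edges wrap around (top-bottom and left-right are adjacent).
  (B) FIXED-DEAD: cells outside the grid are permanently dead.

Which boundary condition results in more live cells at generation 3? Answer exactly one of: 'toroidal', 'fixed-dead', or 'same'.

Under TOROIDAL boundary, generation 3:
0110101
0100100
1001000
0001000
0010000
Population = 10

Under FIXED-DEAD boundary, generation 3:
0000000
0000111
0000001
0001001
0000100
Population = 7

Comparison: toroidal=10, fixed-dead=7 -> toroidal

Answer: toroidal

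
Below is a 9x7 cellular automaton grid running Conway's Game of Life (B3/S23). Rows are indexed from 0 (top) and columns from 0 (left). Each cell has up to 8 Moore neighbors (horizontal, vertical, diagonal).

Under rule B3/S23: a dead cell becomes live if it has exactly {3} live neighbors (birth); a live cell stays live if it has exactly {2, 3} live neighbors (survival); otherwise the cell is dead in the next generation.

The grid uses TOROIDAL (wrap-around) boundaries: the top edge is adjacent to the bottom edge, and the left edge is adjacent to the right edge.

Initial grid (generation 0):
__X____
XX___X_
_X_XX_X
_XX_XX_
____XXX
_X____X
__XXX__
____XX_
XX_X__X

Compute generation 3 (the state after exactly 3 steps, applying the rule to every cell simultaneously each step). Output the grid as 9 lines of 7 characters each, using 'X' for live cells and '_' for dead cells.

Answer: X_X___X
X_XXXXX
_X_X___
X___X__
____X__
X__XX_X
___X___
__X____
_______

Derivation:
Simulating step by step:
Generation 0 (given above): 26 live cells
Generation 1: 33 live cells
__X____
XX_XXXX
___X__X
_XX____
_XXXX_X
X_X___X
__XXX__
XX___XX
XXXXXXX
Generation 2: 20 live cells
_______
XX_XXXX
___X__X
_X__XX_
_____XX
X_____X
__XXX__
_______
___XX__
Generation 3: 20 live cells
(generation 3 grid is the final answer)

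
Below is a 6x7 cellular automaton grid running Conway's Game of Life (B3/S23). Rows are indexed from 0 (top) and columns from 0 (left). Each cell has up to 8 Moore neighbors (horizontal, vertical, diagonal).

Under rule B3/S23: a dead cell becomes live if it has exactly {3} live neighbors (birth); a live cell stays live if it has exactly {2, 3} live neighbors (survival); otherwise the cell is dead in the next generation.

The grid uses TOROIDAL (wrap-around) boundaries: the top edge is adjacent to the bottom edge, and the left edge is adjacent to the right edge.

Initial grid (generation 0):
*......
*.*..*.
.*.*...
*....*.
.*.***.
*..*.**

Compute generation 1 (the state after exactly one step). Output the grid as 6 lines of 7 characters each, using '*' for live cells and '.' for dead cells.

Answer: *...**.
*.*...*
***.*..
**.*.**
.***...
****.*.

Derivation:
Simulating step by step:
Generation 0 (given above): 16 live cells
Generation 1: 23 live cells
(generation 1 grid is the final answer)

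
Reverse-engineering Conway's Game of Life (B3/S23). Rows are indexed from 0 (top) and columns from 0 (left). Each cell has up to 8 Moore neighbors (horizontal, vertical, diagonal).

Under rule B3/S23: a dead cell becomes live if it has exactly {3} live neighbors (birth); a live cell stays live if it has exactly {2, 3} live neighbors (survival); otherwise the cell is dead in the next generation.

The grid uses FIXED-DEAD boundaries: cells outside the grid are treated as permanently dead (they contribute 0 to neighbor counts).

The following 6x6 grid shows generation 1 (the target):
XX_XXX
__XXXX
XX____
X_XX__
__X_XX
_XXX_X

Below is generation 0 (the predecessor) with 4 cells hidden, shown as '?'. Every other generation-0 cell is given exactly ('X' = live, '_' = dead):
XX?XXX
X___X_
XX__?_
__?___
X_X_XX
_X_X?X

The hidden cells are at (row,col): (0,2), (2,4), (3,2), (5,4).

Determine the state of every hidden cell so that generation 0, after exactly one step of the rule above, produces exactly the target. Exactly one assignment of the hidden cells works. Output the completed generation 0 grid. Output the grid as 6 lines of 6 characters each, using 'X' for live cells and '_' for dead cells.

Answer: XX_XXX
X___X_
XX____
__X___
X_X_XX
_X_X_X

Derivation:
Hidden generation-0 cells (in order): (0,2), (2,4), (3,2), (5,4).
A hidden cell only influences target cells in its own 3x3 neighborhood. Try each of the 2^4 = 16 assignments, step the completed generation 0 forward once under B3/S23, and compare with the target:
  (0,2)=_ (2,4)=_ (3,2)=_ (5,4)=_ -> step gives (3,2)='_' but target has 'X' -> reject
  (0,2)=_ (2,4)=_ (3,2)=_ (5,4)=X -> step gives (3,2)='_' but target has 'X' -> reject
  (0,2)=_ (2,4)=_ (3,2)=X (5,4)=_ -> step reproduces the target at every cell -> ACCEPT
  (0,2)=_ (2,4)=_ (3,2)=X (5,4)=X -> step gives (4,4)='_' but target has 'X' -> reject
  (0,2)=_ (2,4)=X (3,2)=_ (5,4)=_ -> step gives (1,3)='_' but target has 'X' -> reject
  (0,2)=_ (2,4)=X (3,2)=_ (5,4)=X -> step gives (1,3)='_' but target has 'X' -> reject
  (0,2)=_ (2,4)=X (3,2)=X (5,4)=_ -> step gives (1,3)='_' but target has 'X' -> reject
  (0,2)=_ (2,4)=X (3,2)=X (5,4)=X -> step gives (1,3)='_' but target has 'X' -> reject
  (0,2)=X (2,4)=_ (3,2)=_ (5,4)=_ -> step gives (0,2)='X' but target has '_' -> reject
  (0,2)=X (2,4)=_ (3,2)=_ (5,4)=X -> step gives (0,2)='X' but target has '_' -> reject
  (0,2)=X (2,4)=_ (3,2)=X (5,4)=_ -> step gives (0,2)='X' but target has '_' -> reject
  (0,2)=X (2,4)=_ (3,2)=X (5,4)=X -> step gives (0,2)='X' but target has '_' -> reject
  (0,2)=X (2,4)=X (3,2)=_ (5,4)=_ -> step gives (0,2)='X' but target has '_' -> reject
  (0,2)=X (2,4)=X (3,2)=_ (5,4)=X -> step gives (0,2)='X' but target has '_' -> reject
  (0,2)=X (2,4)=X (3,2)=X (5,4)=_ -> step gives (0,2)='X' but target has '_' -> reject
  (0,2)=X (2,4)=X (3,2)=X (5,4)=X -> step gives (0,2)='X' but target has '_' -> reject
Unique solution: (0,2)=dead, (2,4)=dead, (3,2)=live, (5,4)=dead.
Check: live-neighbor counts of every cell in the completed generation 0:
222232
453333
232211
352322
143432
223242
Applying B3/S23 to generation 0 with these counts gives:
XX_XXX
__XXXX
XX____
X_XX__
__X_XX
_XXX_X
which matches the target exactly.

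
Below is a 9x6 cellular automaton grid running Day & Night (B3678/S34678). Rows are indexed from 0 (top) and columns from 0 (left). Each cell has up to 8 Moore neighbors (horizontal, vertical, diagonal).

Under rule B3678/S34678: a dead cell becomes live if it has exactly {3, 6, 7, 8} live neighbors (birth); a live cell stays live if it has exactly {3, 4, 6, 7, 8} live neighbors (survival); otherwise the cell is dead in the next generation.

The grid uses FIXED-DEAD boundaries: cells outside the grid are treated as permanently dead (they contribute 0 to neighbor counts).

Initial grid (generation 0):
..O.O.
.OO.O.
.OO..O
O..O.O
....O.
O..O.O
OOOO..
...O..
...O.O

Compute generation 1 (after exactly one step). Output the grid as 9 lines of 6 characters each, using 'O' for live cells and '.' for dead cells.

Answer: .O....
.OO..O
OOO...
.OO...
...OOO
...O..
.OOO..
.O.O..
....O.

Derivation:
Simulating step by step:
Generation 0 (given above): 22 live cells
Generation 1: 19 live cells
(generation 1 grid is the final answer)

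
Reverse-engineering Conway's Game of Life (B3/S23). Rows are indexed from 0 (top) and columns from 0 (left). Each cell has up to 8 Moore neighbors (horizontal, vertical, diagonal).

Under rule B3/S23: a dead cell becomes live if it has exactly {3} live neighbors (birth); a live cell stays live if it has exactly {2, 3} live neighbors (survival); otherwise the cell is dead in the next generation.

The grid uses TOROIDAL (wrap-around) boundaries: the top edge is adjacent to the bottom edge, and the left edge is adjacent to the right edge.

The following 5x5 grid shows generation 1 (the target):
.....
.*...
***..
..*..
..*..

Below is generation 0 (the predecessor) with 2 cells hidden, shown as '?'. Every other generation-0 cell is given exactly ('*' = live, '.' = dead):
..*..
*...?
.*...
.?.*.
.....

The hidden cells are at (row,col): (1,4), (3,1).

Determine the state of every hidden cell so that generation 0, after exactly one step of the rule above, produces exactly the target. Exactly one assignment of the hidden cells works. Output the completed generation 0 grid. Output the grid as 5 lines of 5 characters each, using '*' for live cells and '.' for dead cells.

Hidden generation-0 cells (in order): (1,4), (3,1).
A hidden cell only influences target cells in its own 3x3 neighborhood. Try each of the 2^2 = 4 assignments, step the completed generation 0 forward once under B3/S23, and compare with the target:
  (1,4)=. (3,1)=. -> step gives (2,0)='.' but target has '*' -> reject
  (1,4)=. (3,1)=* -> step reproduces the target at every cell -> ACCEPT
  (1,4)=* (3,1)=. -> step gives (1,0)='*' but target has '.' -> reject
  (1,4)=* (3,1)=* -> step gives (1,0)='*' but target has '.' -> reject
Unique solution: (1,4)=dead, (3,1)=live.
Check: live-neighbor counts of every cell in the completed generation 0:
12011
13211
32312
21301
12321
Applying B3/S23 to generation 0 with these counts gives:
.....
.*...
***..
..*..
..*..
which matches the target exactly.

Answer: ..*..
*....
.*...
.*.*.
.....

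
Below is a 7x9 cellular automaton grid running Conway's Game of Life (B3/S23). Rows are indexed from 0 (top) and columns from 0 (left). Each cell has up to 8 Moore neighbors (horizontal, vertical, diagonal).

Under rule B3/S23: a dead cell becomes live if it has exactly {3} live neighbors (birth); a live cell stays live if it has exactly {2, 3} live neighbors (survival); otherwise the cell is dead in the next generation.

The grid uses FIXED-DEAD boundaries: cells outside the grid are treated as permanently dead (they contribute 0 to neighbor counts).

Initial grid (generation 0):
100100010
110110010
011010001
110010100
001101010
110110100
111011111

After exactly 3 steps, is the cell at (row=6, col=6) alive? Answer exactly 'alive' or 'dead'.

Answer: dead

Derivation:
Simulating step by step:
Generation 0 (given above): 33 live cells
Generation 1: 23 live cells
111110000
100010011
000010010
100010110
000000010
100000001
101010110
Generation 2: 25 live cells
111110000
101011011
000110000
000001111
000000111
010000101
010000010
Generation 3: 13 live cells
101011000
100001000
000100000
000011001
000000000
000000101
000000010

Cell (6,6) at generation 3: 0 -> dead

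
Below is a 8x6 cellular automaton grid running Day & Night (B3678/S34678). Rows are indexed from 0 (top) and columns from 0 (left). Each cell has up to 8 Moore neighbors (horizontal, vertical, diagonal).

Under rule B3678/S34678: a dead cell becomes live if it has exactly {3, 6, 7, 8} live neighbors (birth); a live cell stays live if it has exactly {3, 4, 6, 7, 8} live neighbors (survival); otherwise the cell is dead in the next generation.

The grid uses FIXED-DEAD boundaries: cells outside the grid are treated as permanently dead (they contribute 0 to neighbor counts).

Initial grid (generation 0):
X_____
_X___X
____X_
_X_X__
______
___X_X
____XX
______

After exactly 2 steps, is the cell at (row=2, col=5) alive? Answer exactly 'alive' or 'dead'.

Answer: dead

Derivation:
Simulating step by step:
Generation 0 (given above): 10 live cells
Generation 1: 4 live cells
______
______
__X___
______
__X_X_
______
____X_
______
Generation 2: 2 live cells
______
______
______
___X__
______
___X__
______
______

Cell (2,5) at generation 2: 0 -> dead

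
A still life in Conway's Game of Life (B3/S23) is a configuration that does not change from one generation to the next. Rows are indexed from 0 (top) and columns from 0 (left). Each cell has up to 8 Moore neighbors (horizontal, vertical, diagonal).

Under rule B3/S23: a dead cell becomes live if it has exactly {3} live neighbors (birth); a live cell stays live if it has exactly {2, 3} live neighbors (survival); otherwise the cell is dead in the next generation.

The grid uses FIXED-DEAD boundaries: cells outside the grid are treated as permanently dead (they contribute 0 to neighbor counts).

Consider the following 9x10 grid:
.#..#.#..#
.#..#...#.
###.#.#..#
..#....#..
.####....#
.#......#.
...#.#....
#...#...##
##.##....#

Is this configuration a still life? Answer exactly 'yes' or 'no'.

Answer: no

Derivation:
Compute generation 1 and compare to generation 0 (given above):
Generation 1:
.....#....
....#..###
#.#..#.##.
#...##..#.
.#.#....#.
.#........
....#...##
###..#..##
##.##...##
Cell (0,1) differs: gen0=1 vs gen1=0 -> NOT a still life.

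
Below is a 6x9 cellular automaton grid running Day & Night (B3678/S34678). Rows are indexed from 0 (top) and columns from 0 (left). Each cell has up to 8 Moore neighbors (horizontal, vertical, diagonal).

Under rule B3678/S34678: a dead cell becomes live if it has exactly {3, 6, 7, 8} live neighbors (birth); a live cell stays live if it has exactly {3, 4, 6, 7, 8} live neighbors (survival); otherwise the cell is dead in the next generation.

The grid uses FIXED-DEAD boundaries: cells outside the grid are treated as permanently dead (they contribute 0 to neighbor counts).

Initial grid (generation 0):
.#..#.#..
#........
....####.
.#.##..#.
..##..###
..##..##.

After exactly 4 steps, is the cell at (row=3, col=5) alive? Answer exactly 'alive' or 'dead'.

Simulating step by step:
Generation 0 (given above): 21 live cells
Generation 1: 18 live cells
.........
....#..#.
...####..
...##.#..
.#...##.#
..##..###
Generation 2: 16 live cells
.........
...##.#..
...#..##.
..##.##..
.....###.
.....###.
Generation 3: 11 live cells
.........
.....#.#.
...#..##.
.....##..
......##.
.....#.#.
Generation 4: 4 live cells
.........
.........
....#..#.
.....#...
.......#.
.........

Cell (3,5) at generation 4: 1 -> alive

Answer: alive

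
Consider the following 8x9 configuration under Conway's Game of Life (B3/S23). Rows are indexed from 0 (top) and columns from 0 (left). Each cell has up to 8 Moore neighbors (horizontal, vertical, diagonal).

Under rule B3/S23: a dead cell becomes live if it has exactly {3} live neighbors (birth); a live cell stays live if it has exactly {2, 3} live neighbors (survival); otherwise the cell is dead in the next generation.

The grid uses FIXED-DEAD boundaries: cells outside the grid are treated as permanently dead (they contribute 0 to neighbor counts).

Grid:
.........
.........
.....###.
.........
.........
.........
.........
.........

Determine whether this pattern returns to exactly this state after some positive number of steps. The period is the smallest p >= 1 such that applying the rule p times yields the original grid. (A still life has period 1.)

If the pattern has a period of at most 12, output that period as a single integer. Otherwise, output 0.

Answer: 2

Derivation:
Simulating and comparing each generation to the original:
Gen 0 (original, given above): 3 live cells
Gen 1: 3 live cells, differs from original
Gen 2: 3 live cells, MATCHES original -> period = 2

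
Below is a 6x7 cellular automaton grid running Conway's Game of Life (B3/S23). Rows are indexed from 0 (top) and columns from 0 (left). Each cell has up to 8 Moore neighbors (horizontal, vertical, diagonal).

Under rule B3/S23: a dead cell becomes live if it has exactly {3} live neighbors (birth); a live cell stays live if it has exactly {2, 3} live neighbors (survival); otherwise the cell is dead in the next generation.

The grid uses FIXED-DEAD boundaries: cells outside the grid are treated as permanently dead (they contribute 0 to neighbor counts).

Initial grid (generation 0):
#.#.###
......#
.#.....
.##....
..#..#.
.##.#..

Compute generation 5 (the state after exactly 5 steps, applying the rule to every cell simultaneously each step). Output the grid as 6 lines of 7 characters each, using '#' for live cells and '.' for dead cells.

Simulating step by step:
Generation 0 (given above): 14 live cells
Generation 1: 11 live cells
.....##
.#....#
.##....
.##....
.......
.###...
Generation 2: 11 live cells
.....##
.##..##
#......
.##....
...#...
..#....
Generation 3: 10 live cells
.....##
.#...##
#......
.##....
.#.#...
.......
Generation 4: 10 live cells
.....##
.....##
#.#....
###....
.#.....
.......
Generation 5: 11 live cells
(generation 5 grid is the final answer)

Answer: .....##
.....##
#.#....
#.#....
###....
.......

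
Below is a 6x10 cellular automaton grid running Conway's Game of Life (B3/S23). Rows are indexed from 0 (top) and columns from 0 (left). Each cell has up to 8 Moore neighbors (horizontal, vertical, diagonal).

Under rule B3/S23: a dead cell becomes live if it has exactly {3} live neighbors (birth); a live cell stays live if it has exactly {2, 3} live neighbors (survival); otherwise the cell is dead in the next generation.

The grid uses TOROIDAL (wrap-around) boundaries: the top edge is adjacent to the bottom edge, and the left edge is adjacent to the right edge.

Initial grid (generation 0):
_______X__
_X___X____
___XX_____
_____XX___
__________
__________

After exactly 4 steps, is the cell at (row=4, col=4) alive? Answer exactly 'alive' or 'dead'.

Simulating step by step:
Generation 0 (given above): 7 live cells
Generation 1: 5 live cells
__________
____X_____
____X_X___
____XX____
__________
__________
Generation 2: 5 live cells
__________
_____X____
___XX_____
____XX____
__________
__________
Generation 3: 5 live cells
__________
____X_____
___X______
___XXX____
__________
__________
Generation 4: 5 live cells
__________
__________
___X_X____
___XX_____
____X_____
__________

Cell (4,4) at generation 4: 1 -> alive

Answer: alive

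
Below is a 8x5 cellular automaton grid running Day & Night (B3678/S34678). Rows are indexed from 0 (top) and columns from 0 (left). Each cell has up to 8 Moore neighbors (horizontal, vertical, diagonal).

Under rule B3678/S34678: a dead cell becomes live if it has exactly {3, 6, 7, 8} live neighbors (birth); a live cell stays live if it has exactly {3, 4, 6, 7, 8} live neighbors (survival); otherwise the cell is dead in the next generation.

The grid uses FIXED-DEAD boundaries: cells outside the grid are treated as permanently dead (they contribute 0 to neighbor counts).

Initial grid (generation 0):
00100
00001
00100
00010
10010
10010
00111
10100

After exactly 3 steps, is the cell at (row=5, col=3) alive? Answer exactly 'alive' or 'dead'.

Simulating step by step:
Generation 0 (given above): 13 live cells
Generation 1: 10 live cells
00000
00010
00010
00100
00101
01010
00110
01000
Generation 2: 8 live cells
00000
00000
00100
00000
01100
00011
01100
00100
Generation 3: 6 live cells
00000
00000
00000
01100
00010
00010
00100
01000

Cell (5,3) at generation 3: 1 -> alive

Answer: alive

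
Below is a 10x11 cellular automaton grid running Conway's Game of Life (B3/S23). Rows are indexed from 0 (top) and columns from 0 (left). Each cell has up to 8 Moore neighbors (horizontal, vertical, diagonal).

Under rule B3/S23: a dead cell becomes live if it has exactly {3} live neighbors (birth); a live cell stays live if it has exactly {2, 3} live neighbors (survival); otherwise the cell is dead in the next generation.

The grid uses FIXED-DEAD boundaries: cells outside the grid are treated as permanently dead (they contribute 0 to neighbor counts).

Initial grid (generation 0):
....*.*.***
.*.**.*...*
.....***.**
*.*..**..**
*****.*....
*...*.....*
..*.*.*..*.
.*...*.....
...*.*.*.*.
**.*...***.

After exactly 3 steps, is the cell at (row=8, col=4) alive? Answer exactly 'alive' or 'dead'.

Answer: alive

Derivation:
Simulating step by step:
Generation 0 (given above): 46 live cells
Generation 1: 41 live cells
...**..*.**
...**......
.***...**..
*.*.....***
*.*.*.*..**
*...*......
.*.**......
..**.*..*..
**.....*.*.
..*.*.**.*.
Generation 2: 30 live cells
...**......
.......*.*.
.*..*..**..
*.........*
*....*..*.*
*.*.*......
.*...*.....
*..*....*..
.*..**.*.*.
.*....**...
Generation 3: 36 live cells
...........
...**..*...
.......***.
**.....**..
*........*.
*...**.....
*****......
***..**.*..
***.**.*...
.....****..

Cell (8,4) at generation 3: 1 -> alive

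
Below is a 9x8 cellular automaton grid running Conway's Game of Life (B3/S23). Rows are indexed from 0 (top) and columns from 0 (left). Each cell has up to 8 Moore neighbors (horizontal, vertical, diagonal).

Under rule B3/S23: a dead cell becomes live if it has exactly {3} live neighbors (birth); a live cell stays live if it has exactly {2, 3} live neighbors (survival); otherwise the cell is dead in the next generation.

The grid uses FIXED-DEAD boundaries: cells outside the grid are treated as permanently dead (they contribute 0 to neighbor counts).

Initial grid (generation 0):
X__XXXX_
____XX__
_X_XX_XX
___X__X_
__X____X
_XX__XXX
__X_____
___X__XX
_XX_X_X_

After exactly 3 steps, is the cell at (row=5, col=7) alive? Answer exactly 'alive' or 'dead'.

Answer: dead

Derivation:
Simulating step by step:
Generation 0 (given above): 29 live cells
Generation 1: 36 live cells
___X__X_
__X____X
__XX__XX
___XXXX_
_XXX_X_X
_XXX__XX
_XXX_X__
_X_X_XXX
__XX_XXX
Generation 2: 18 live cells
________
__X____X
__X____X
_X______
_X_____X
X____X_X
X____X__
_X_____X
__XX_X_X
Generation 3: 16 live cells
________
________
_XX_____
_XX_____
XX____X_
XX______
XX______
_XX_X___
__X___X_

Cell (5,7) at generation 3: 0 -> dead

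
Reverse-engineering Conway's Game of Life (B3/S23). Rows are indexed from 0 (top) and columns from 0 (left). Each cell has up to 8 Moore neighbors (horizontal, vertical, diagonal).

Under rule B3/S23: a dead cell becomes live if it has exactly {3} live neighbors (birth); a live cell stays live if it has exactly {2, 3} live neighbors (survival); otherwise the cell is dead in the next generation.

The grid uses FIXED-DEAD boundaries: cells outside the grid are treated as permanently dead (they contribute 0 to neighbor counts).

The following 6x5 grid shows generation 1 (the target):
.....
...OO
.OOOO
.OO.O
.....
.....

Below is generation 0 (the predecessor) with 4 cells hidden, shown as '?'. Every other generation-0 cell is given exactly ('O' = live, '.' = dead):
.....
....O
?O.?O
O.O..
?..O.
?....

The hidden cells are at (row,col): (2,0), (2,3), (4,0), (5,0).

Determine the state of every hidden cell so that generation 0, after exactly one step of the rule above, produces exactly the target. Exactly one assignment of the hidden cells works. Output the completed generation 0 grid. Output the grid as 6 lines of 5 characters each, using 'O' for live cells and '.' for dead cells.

Hidden generation-0 cells (in order): (2,0), (2,3), (4,0), (5,0).
A hidden cell only influences target cells in its own 3x3 neighborhood. Try each of the 2^4 = 16 assignments, step the completed generation 0 forward once under B3/S23, and compare with the target:
  (2,0)=. (2,3)=. (4,0)=. (5,0)=. -> step gives (1,3)='.' but target has 'O' -> reject
  (2,0)=. (2,3)=. (4,0)=. (5,0)=O -> step gives (1,3)='.' but target has 'O' -> reject
  (2,0)=. (2,3)=. (4,0)=O (5,0)=. -> step gives (1,3)='.' but target has 'O' -> reject
  (2,0)=. (2,3)=. (4,0)=O (5,0)=O -> step gives (1,3)='.' but target has 'O' -> reject
  (2,0)=. (2,3)=O (4,0)=. (5,0)=. -> step reproduces the target at every cell -> ACCEPT
  (2,0)=. (2,3)=O (4,0)=. (5,0)=O -> step gives (4,1)='O' but target has '.' -> reject
  (2,0)=. (2,3)=O (4,0)=O (5,0)=. -> step gives (3,0)='O' but target has '.' -> reject
  (2,0)=. (2,3)=O (4,0)=O (5,0)=O -> step gives (3,0)='O' but target has '.' -> reject
  (2,0)=O (2,3)=. (4,0)=. (5,0)=. -> step gives (1,3)='.' but target has 'O' -> reject
  (2,0)=O (2,3)=. (4,0)=. (5,0)=O -> step gives (1,3)='.' but target has 'O' -> reject
  (2,0)=O (2,3)=. (4,0)=O (5,0)=. -> step gives (1,3)='.' but target has 'O' -> reject
  (2,0)=O (2,3)=. (4,0)=O (5,0)=O -> step gives (1,3)='.' but target has 'O' -> reject
  (2,0)=O (2,3)=O (4,0)=. (5,0)=. -> step gives (2,0)='O' but target has '.' -> reject
  (2,0)=O (2,3)=O (4,0)=. (5,0)=O -> step gives (2,0)='O' but target has '.' -> reject
  (2,0)=O (2,3)=O (4,0)=O (5,0)=. -> step gives (2,0)='O' but target has '.' -> reject
  (2,0)=O (2,3)=O (4,0)=O (5,0)=O -> step gives (2,0)='O' but target has '.' -> reject
Unique solution: (2,0)=dead, (2,3)=live, (4,0)=dead, (5,0)=dead.
Check: live-neighbor counts of every cell in the completed generation 0:
00011
11232
22332
13343
12211
00111
Applying B3/S23 to generation 0 with these counts gives:
.....
...OO
.OOOO
.OO.O
.....
.....
which matches the target exactly.

Answer: .....
....O
.O.OO
O.O..
...O.
.....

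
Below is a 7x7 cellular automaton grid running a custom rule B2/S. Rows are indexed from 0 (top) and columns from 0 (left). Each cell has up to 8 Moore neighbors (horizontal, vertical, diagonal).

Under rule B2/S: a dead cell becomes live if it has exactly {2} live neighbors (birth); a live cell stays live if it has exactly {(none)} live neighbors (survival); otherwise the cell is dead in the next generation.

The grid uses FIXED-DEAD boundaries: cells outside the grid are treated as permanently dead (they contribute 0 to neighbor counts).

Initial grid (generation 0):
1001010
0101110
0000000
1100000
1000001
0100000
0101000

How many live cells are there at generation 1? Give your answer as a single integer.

Answer: 8

Derivation:
Simulating step by step:
Generation 0 (given above): 14 live cells
Generation 1: 8 live cells
0100001
1000001
0001010
0000000
0010000
0000000
1000000
Population at generation 1: 8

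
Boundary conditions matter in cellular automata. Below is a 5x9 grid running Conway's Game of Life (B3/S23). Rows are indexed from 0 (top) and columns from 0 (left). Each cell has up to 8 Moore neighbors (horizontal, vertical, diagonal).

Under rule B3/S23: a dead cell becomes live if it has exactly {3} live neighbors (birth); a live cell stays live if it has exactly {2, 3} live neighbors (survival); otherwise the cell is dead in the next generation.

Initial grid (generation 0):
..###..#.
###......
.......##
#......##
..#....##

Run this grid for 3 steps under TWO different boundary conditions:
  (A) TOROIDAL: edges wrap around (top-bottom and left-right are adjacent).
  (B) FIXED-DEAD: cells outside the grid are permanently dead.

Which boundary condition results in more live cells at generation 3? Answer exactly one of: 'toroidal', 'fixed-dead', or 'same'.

Under TOROIDAL boundary, generation 3:
##...#...
##...#...
.....#...
##...#...
#....#...
Population = 12

Under FIXED-DEAD boundary, generation 3:
.#.#.....
#..#...##
.#....#.#
......#..
.........
Population = 10

Comparison: toroidal=12, fixed-dead=10 -> toroidal

Answer: toroidal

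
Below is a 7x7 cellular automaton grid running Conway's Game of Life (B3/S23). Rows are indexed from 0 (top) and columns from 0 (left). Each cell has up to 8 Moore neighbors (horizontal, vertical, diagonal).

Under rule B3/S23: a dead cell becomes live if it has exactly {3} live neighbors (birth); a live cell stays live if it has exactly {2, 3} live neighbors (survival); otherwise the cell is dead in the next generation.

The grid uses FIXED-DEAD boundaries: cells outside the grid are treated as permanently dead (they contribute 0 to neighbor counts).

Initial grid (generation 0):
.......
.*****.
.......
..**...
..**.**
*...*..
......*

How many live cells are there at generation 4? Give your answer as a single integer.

Simulating step by step:
Generation 0 (given above): 14 live cells
Generation 1: 16 live cells
..***..
..***..
.*.....
..***..
.**..*.
...**.*
.......
Generation 2: 13 live cells
..*.*..
.*..*..
.*.....
...**..
.*...*.
..****.
.......
Generation 3: 16 live cells
...*...
.***...
..***..
..*.*..
.....*.
..****.
...**..
Generation 4: 12 live cells
...*...
.*.....
....*..
..*.**.
..*..*.
..*..*.
..*..*.
Population at generation 4: 12

Answer: 12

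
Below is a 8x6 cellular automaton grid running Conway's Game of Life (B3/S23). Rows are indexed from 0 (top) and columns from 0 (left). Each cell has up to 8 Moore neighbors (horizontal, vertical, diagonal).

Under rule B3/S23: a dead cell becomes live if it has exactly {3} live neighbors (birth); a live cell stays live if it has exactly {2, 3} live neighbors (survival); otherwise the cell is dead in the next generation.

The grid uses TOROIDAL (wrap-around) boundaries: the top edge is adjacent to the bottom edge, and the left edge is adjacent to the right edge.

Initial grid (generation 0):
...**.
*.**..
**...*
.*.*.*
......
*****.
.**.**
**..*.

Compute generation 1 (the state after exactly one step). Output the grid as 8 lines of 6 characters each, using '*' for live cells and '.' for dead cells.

Answer: *...*.
*.**..
...*.*
.**.**
.....*
*...*.
......
**....

Derivation:
Simulating step by step:
Generation 0 (given above): 23 live cells
Generation 1: 16 live cells
(generation 1 grid is the final answer)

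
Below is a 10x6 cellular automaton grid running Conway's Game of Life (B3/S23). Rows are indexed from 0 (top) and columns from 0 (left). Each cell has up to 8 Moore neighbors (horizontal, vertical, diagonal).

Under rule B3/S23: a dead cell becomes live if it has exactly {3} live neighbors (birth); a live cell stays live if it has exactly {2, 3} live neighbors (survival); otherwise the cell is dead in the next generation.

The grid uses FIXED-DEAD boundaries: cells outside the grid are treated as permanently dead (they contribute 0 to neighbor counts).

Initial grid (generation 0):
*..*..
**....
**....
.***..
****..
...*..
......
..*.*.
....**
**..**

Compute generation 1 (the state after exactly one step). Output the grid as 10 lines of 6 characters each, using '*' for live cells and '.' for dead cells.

Simulating step by step:
Generation 0 (given above): 22 live cells
Generation 1: 15 live cells
(generation 1 grid is the final answer)

Answer: **....
..*...
......
...*..
*...*.
.*.*..
...*..
...***
.*....
....**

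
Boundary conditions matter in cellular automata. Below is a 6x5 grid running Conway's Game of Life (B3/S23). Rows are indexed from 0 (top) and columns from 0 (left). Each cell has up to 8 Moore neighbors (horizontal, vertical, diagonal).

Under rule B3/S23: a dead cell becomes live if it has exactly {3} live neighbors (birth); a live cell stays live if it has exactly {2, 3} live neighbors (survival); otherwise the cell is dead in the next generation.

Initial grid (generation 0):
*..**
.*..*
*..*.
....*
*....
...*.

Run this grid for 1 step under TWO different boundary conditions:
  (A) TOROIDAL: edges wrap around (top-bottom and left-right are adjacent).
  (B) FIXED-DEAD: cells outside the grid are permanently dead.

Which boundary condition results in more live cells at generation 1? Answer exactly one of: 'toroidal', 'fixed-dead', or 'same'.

Under TOROIDAL boundary, generation 1:
*.**.
.**..
*..*.
*...*
....*
*..*.
Population = 12

Under FIXED-DEAD boundary, generation 1:
...**
***.*
...**
.....
.....
.....
Population = 8

Comparison: toroidal=12, fixed-dead=8 -> toroidal

Answer: toroidal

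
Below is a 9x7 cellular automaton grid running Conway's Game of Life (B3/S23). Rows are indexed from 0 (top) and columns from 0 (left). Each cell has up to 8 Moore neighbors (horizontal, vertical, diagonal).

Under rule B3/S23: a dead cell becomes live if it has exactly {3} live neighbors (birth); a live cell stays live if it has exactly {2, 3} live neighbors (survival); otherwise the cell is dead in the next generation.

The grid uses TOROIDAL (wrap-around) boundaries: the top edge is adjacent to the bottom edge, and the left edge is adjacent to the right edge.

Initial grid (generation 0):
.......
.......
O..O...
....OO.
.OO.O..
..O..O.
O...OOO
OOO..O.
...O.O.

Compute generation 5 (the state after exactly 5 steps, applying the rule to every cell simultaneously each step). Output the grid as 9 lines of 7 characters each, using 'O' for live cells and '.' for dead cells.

Simulating step by step:
Generation 0 (given above): 19 live cells
Generation 1: 22 live cells
.......
.......
....O..
.OO.OO.
.OO.O..
O.O....
O.OOO..
OOOO...
.OO.O.O
Generation 2: 17 live cells
.......
.......
...OOO.
.OO.OO.
O...OO.
O...O..
O...O.O
.....OO
.......
Generation 3: 16 live cells
.......
....O..
..OO.O.
.OO....
O......
OO.OO..
O...O..
O....OO
.......
Generation 4: 22 live cells
.......
...OO..
.OOOO..
.OOO...
O..O...
OO.OO.O
...OO..
O....OO
......O
Generation 5: 18 live cells
(generation 5 grid is the final answer)

Answer: .......
....O..
.O.....
O......
......O
OO...OO
.OOO...
O...OOO
O....OO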